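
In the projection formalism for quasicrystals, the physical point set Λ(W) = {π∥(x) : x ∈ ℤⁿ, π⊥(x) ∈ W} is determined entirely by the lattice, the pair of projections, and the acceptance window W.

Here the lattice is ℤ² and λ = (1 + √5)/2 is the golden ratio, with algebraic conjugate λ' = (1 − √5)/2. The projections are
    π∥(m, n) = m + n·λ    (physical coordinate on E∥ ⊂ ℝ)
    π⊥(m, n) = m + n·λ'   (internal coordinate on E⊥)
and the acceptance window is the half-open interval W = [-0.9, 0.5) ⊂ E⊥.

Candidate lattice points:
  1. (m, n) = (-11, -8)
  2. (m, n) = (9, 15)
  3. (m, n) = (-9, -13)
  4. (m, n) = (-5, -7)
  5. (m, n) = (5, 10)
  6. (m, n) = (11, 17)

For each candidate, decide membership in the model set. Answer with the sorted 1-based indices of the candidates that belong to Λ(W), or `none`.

Numerically λ ≈ 1.618034 and λ' = −1/λ ≈ -0.618034.
[1] lift (-11,-8): star map gives -6.055728; window check -0.9 ≤ -6.055728 < 0.5 is false → out
[2] lift (9,15): star map gives -0.270510; window check -0.9 ≤ -0.270510 < 0.5 is true → IN Λ
[3] lift (-9,-13): star map gives -0.965558; window check -0.9 ≤ -0.965558 < 0.5 is false → out
[4] lift (-5,-7): star map gives -0.673762; window check -0.9 ≤ -0.673762 < 0.5 is true → IN Λ
[5] lift (5,10): star map gives -1.180340; window check -0.9 ≤ -1.180340 < 0.5 is false → out
[6] lift (11,17): star map gives 0.493422; window check -0.9 ≤ 0.493422 < 0.5 is true → IN Λ

2, 4, 6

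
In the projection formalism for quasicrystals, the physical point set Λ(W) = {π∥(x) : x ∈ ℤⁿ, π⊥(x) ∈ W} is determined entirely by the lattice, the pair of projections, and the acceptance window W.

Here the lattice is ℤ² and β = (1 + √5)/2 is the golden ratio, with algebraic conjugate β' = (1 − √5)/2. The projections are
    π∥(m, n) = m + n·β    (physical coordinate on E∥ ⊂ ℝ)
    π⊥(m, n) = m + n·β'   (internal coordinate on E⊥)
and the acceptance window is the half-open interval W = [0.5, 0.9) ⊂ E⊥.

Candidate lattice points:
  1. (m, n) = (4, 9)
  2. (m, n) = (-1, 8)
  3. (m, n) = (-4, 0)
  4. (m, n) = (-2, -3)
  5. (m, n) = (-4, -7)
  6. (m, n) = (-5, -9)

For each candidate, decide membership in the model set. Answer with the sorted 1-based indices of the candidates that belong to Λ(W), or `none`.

Compute β' = (1−√5)/2 = -0.6180, so π⊥(m,n) = m -0.6180·n.
#1 (4,9): internal coord 4 + (9)·β' = -1.5623; -1.5623 ∉ [0.5, 0.9) → out
#2 (-1,8): internal coord -1 + (8)·β' = -5.9443; -5.9443 ∉ [0.5, 0.9) → out
#3 (-4,0): internal coord -4 + (0)·β' = -4.0000; -4.0000 ∉ [0.5, 0.9) → out
#4 (-2,-3): internal coord -2 + (-3)·β' = -0.1459; -0.1459 ∉ [0.5, 0.9) → out
#5 (-4,-7): internal coord -4 + (-7)·β' = +0.3262; +0.3262 ∉ [0.5, 0.9) → out
#6 (-5,-9): internal coord -5 + (-9)·β' = +0.5623; +0.5623 ∈ [0.5, 0.9) → IN Λ

6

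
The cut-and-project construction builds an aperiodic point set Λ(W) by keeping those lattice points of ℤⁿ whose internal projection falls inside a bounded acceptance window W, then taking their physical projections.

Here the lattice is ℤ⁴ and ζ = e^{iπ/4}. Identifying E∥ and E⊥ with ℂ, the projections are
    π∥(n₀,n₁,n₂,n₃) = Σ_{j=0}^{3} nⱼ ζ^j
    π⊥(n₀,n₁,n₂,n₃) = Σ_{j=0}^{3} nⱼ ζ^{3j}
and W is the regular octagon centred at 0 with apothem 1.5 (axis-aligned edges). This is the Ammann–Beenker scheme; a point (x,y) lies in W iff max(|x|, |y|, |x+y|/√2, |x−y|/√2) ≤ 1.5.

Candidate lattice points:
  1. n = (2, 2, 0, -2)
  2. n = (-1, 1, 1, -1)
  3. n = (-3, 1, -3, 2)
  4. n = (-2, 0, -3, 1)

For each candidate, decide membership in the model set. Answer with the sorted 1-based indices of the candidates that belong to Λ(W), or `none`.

1

π⊥(n) = n₀ + n₁ζ³ + n₂ζ⁶ + n₃ζ⁹ where ζ = e^{iπ/4}.
candidate 1: n = (2, 2, 0, -2) → π⊥ ≈ (-0.8284, +0.0000); max(|x|,|y|,|x±y|/√2) = 0.8284 ≤ 1.5 ⇒ ∈ W
candidate 2: n = (-1, 1, 1, -1) → π⊥ ≈ (-2.4142, -1.0000); max(|x|,|y|,|x±y|/√2) = 2.4142 > 1.5 ⇒ ∉ W
candidate 3: n = (-3, 1, -3, 2) → π⊥ ≈ (-2.2929, +5.1213); max(|x|,|y|,|x±y|/√2) = 5.2426 > 1.5 ⇒ ∉ W
candidate 4: n = (-2, 0, -3, 1) → π⊥ ≈ (-1.2929, +3.7071); max(|x|,|y|,|x±y|/√2) = 3.7071 > 1.5 ⇒ ∉ W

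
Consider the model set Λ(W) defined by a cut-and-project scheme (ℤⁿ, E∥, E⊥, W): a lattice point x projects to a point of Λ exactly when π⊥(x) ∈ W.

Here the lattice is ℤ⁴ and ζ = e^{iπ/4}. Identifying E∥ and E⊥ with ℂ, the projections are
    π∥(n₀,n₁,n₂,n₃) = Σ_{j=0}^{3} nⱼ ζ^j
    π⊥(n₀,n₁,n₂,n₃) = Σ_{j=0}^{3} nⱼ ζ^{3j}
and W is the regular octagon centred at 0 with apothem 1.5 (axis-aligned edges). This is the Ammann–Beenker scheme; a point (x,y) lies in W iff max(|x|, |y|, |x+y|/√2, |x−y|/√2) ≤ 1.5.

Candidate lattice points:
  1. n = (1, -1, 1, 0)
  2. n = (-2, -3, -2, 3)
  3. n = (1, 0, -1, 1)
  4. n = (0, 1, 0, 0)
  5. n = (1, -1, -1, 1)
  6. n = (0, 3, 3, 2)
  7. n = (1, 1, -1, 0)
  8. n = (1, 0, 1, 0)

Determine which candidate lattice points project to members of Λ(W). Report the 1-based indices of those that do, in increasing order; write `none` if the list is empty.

π⊥(n) = n₀ + n₁ζ³ + n₂ζ⁶ + n₃ζ⁹ where ζ = e^{iπ/4}.
candidate 1: n = (1, -1, 1, 0) → π⊥ ≈ (+1.7071, -1.7071); max(|x|,|y|,|x±y|/√2) = 2.4142 > 1.5 ⇒ ∉ W
candidate 2: n = (-2, -3, -2, 3) → π⊥ ≈ (+2.2426, +2.0000); max(|x|,|y|,|x±y|/√2) = 3.0000 > 1.5 ⇒ ∉ W
candidate 3: n = (1, 0, -1, 1) → π⊥ ≈ (+1.7071, +1.7071); max(|x|,|y|,|x±y|/√2) = 2.4142 > 1.5 ⇒ ∉ W
candidate 4: n = (0, 1, 0, 0) → π⊥ ≈ (-0.7071, +0.7071); max(|x|,|y|,|x±y|/√2) = 1.0000 ≤ 1.5 ⇒ ∈ W
candidate 5: n = (1, -1, -1, 1) → π⊥ ≈ (+2.4142, +1.0000); max(|x|,|y|,|x±y|/√2) = 2.4142 > 1.5 ⇒ ∉ W
candidate 6: n = (0, 3, 3, 2) → π⊥ ≈ (-0.7071, +0.5355); max(|x|,|y|,|x±y|/√2) = 0.8787 ≤ 1.5 ⇒ ∈ W
candidate 7: n = (1, 1, -1, 0) → π⊥ ≈ (+0.2929, +1.7071); max(|x|,|y|,|x±y|/√2) = 1.7071 > 1.5 ⇒ ∉ W
candidate 8: n = (1, 0, 1, 0) → π⊥ ≈ (+1.0000, -1.0000); max(|x|,|y|,|x±y|/√2) = 1.4142 ≤ 1.5 ⇒ ∈ W

4, 6, 8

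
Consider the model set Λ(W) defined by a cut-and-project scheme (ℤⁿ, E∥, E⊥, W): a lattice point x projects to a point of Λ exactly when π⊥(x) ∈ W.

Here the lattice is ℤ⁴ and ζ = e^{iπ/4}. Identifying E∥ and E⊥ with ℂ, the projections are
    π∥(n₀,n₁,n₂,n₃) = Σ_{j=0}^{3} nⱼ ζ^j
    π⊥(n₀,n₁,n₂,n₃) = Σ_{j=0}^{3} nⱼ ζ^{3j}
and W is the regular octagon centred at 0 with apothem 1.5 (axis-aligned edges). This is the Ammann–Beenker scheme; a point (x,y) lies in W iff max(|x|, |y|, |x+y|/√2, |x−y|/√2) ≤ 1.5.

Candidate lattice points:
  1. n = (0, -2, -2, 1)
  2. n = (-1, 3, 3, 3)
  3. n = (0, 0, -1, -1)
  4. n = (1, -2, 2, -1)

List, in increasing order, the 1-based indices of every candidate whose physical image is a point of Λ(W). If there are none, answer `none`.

3

π⊥(n) = n₀ + n₁ζ³ + n₂ζ⁶ + n₃ζ⁹ where ζ = e^{iπ/4}.
candidate 1: n = (0, -2, -2, 1) → π⊥ ≈ (+2.1213, +1.2929); max(|x|,|y|,|x±y|/√2) = 2.4142 > 1.5 ⇒ ∉ W
candidate 2: n = (-1, 3, 3, 3) → π⊥ ≈ (-1.0000, +1.2426); max(|x|,|y|,|x±y|/√2) = 1.5858 > 1.5 ⇒ ∉ W
candidate 3: n = (0, 0, -1, -1) → π⊥ ≈ (-0.7071, +0.2929); max(|x|,|y|,|x±y|/√2) = 0.7071 ≤ 1.5 ⇒ ∈ W
candidate 4: n = (1, -2, 2, -1) → π⊥ ≈ (+1.7071, -4.1213); max(|x|,|y|,|x±y|/√2) = 4.1213 > 1.5 ⇒ ∉ W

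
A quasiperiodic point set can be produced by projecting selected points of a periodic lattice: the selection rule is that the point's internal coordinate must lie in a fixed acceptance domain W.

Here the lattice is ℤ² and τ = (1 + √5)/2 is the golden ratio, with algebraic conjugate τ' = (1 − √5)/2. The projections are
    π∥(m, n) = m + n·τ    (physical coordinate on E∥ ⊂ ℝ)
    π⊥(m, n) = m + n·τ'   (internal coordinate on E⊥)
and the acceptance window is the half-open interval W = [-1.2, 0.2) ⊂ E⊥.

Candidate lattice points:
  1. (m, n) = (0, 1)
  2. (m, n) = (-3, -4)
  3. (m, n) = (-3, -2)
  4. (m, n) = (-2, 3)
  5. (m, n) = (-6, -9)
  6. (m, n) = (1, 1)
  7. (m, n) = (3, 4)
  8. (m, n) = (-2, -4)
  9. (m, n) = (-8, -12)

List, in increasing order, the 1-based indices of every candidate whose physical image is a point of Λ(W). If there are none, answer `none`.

1, 2, 5, 9

Compute τ' = (1−√5)/2 = -0.61803, so π⊥(m,n) = m -0.61803·n.
candidate 1: (m,n)=(0,1) → π∥ = 0+1·τ ≈ 1.61803, π⊥ = 0+1·τ' ≈ -0.61803 ∈ [-1.2, 0.2) ⇒ IN Λ
candidate 2: (m,n)=(-3,-4) → π∥ = -3-4·τ ≈ -9.47214, π⊥ = -3-4·τ' ≈ -0.52786 ∈ [-1.2, 0.2) ⇒ IN Λ
candidate 3: (m,n)=(-3,-2) → π∥ = -3-2·τ ≈ -6.23607, π⊥ = -3-2·τ' ≈ -1.76393 ∉ [-1.2, 0.2) ⇒ out
candidate 4: (m,n)=(-2,3) → π∥ = -2+3·τ ≈ 2.85410, π⊥ = -2+3·τ' ≈ -3.85410 ∉ [-1.2, 0.2) ⇒ out
candidate 5: (m,n)=(-6,-9) → π∥ = -6-9·τ ≈ -20.56231, π⊥ = -6-9·τ' ≈ -0.43769 ∈ [-1.2, 0.2) ⇒ IN Λ
candidate 6: (m,n)=(1,1) → π∥ = 1+1·τ ≈ 2.61803, π⊥ = 1+1·τ' ≈ 0.38197 ∉ [-1.2, 0.2) ⇒ out
candidate 7: (m,n)=(3,4) → π∥ = 3+4·τ ≈ 9.47214, π⊥ = 3+4·τ' ≈ 0.52786 ∉ [-1.2, 0.2) ⇒ out
candidate 8: (m,n)=(-2,-4) → π∥ = -2-4·τ ≈ -8.47214, π⊥ = -2-4·τ' ≈ 0.47214 ∉ [-1.2, 0.2) ⇒ out
candidate 9: (m,n)=(-8,-12) → π∥ = -8-12·τ ≈ -27.41641, π⊥ = -8-12·τ' ≈ -0.58359 ∈ [-1.2, 0.2) ⇒ IN Λ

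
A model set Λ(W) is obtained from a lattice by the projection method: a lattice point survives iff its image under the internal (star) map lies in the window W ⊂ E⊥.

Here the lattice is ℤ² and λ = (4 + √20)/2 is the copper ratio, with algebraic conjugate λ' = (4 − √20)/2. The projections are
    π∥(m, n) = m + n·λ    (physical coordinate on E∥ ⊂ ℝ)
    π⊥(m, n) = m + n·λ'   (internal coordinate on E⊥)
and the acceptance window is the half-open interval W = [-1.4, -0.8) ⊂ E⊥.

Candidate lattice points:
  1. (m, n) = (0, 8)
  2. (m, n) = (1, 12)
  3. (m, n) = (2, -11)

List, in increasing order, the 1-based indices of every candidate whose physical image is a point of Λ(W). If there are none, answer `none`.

none

Numerically λ ≈ 4.2361 and λ' = −1/λ ≈ -0.2361.
#1 (0,8): internal coord 0 + (8)·λ' = -1.8885; -1.8885 ∉ [-1.4, -0.8) → out
#2 (1,12): internal coord 1 + (12)·λ' = -1.8328; -1.8328 ∉ [-1.4, -0.8) → out
#3 (2,-11): internal coord 2 + (-11)·λ' = +4.5967; +4.5967 ∉ [-1.4, -0.8) → out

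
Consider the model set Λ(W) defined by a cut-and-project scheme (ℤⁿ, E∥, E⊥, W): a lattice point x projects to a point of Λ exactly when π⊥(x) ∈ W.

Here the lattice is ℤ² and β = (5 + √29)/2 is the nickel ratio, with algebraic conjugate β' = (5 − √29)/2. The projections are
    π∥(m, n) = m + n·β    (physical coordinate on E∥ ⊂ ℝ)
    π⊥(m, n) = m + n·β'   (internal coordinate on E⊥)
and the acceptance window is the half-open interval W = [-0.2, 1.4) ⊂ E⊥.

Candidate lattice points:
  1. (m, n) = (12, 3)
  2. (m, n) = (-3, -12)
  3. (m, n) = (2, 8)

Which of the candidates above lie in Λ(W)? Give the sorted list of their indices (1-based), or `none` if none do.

Numerically β ≈ 5.192582 and β' = −1/β ≈ -0.192582.
#1 (12,3): internal coord 12 + (3)·β' = +11.422253; +11.422253 ∉ [-0.2, 1.4) → out
#2 (-3,-12): internal coord -3 + (-12)·β' = -0.689011; -0.689011 ∉ [-0.2, 1.4) → out
#3 (2,8): internal coord 2 + (8)·β' = +0.459341; +0.459341 ∈ [-0.2, 1.4) → IN Λ

3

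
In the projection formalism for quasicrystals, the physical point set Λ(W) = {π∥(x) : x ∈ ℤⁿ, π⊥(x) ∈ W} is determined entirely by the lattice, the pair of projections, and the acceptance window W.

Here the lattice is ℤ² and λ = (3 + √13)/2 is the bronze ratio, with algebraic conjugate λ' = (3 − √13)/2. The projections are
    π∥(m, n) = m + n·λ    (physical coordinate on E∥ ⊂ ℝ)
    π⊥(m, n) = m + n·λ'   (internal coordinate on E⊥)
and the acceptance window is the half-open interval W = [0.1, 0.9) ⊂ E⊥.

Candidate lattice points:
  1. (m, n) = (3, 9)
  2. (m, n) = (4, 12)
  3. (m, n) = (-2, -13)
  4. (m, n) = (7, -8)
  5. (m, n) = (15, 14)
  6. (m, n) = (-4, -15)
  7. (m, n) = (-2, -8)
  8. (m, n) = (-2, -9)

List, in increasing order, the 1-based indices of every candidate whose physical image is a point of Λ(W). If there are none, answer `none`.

λ' = (3−√13)/2 ≈ -0.30278.
candidate 1: (m,n)=(3,9) → π∥ = 3+9·λ ≈ 32.72498, π⊥ = 3+9·λ' ≈ 0.27502 ∈ [0.1, 0.9) ⇒ IN Λ
candidate 2: (m,n)=(4,12) → π∥ = 4+12·λ ≈ 43.63331, π⊥ = 4+12·λ' ≈ 0.36669 ∈ [0.1, 0.9) ⇒ IN Λ
candidate 3: (m,n)=(-2,-13) → π∥ = -2-13·λ ≈ -44.93608, π⊥ = -2-13·λ' ≈ 1.93608 ∉ [0.1, 0.9) ⇒ out
candidate 4: (m,n)=(7,-8) → π∥ = 7-8·λ ≈ -19.42221, π⊥ = 7-8·λ' ≈ 9.42221 ∉ [0.1, 0.9) ⇒ out
candidate 5: (m,n)=(15,14) → π∥ = 15+14·λ ≈ 61.23886, π⊥ = 15+14·λ' ≈ 10.76114 ∉ [0.1, 0.9) ⇒ out
candidate 6: (m,n)=(-4,-15) → π∥ = -4-15·λ ≈ -53.54163, π⊥ = -4-15·λ' ≈ 0.54163 ∈ [0.1, 0.9) ⇒ IN Λ
candidate 7: (m,n)=(-2,-8) → π∥ = -2-8·λ ≈ -28.42221, π⊥ = -2-8·λ' ≈ 0.42221 ∈ [0.1, 0.9) ⇒ IN Λ
candidate 8: (m,n)=(-2,-9) → π∥ = -2-9·λ ≈ -31.72498, π⊥ = -2-9·λ' ≈ 0.72498 ∈ [0.1, 0.9) ⇒ IN Λ

1, 2, 6, 7, 8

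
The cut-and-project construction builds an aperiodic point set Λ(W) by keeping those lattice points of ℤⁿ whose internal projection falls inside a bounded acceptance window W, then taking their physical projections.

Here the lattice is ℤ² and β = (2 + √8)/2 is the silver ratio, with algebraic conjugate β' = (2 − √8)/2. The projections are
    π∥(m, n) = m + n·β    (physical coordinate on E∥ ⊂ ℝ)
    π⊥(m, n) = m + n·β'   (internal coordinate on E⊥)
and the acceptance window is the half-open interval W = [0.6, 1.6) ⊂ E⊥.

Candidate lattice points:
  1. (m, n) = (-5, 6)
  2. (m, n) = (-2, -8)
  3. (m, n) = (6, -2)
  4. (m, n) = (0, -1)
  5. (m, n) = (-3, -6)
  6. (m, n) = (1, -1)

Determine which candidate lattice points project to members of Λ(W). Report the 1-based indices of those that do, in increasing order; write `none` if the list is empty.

2, 6

β' = (2−√8)/2 ≈ -0.41421.
[1] lift (-5,6): star map gives -7.48528; window check 0.6 ≤ -7.48528 < 1.6 is false → out
[2] lift (-2,-8): star map gives 1.31371; window check 0.6 ≤ 1.31371 < 1.6 is true → IN Λ
[3] lift (6,-2): star map gives 6.82843; window check 0.6 ≤ 6.82843 < 1.6 is false → out
[4] lift (0,-1): star map gives 0.41421; window check 0.6 ≤ 0.41421 < 1.6 is false → out
[5] lift (-3,-6): star map gives -0.51472; window check 0.6 ≤ -0.51472 < 1.6 is false → out
[6] lift (1,-1): star map gives 1.41421; window check 0.6 ≤ 1.41421 < 1.6 is true → IN Λ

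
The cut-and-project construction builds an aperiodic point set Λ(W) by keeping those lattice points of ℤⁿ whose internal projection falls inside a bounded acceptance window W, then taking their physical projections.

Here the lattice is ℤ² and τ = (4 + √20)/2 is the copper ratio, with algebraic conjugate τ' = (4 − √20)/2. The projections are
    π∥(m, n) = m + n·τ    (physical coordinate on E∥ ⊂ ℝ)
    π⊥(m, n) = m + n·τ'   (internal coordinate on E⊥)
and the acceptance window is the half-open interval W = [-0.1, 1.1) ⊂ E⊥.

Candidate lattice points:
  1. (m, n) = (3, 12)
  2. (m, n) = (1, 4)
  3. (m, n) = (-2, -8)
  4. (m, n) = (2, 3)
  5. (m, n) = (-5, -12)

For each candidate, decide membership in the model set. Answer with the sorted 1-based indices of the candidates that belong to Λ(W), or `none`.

τ' = (4−√20)/2 ≈ -0.2361.
#1 (3,12): internal coord 3 + (12)·τ' = +0.1672; +0.1672 ∈ [-0.1, 1.1) → IN Λ
#2 (1,4): internal coord 1 + (4)·τ' = +0.0557; +0.0557 ∈ [-0.1, 1.1) → IN Λ
#3 (-2,-8): internal coord -2 + (-8)·τ' = -0.1115; -0.1115 ∉ [-0.1, 1.1) → out
#4 (2,3): internal coord 2 + (3)·τ' = +1.2918; +1.2918 ∉ [-0.1, 1.1) → out
#5 (-5,-12): internal coord -5 + (-12)·τ' = -2.1672; -2.1672 ∉ [-0.1, 1.1) → out

1, 2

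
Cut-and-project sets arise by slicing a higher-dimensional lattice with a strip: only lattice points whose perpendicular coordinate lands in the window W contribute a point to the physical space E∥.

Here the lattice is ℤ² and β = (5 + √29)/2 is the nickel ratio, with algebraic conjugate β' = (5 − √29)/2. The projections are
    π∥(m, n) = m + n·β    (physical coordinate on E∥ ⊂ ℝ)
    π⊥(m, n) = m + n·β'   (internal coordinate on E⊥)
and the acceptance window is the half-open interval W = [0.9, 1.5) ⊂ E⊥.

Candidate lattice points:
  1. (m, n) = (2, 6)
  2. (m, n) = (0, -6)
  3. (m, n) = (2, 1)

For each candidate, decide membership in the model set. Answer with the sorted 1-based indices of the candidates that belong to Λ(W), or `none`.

2

β' = (5−√29)/2 ≈ -0.1926.
[1] lift (2,6): star map gives 0.8445; window check 0.9 ≤ 0.8445 < 1.5 is false → out
[2] lift (0,-6): star map gives 1.1555; window check 0.9 ≤ 1.1555 < 1.5 is true → IN Λ
[3] lift (2,1): star map gives 1.8074; window check 0.9 ≤ 1.8074 < 1.5 is false → out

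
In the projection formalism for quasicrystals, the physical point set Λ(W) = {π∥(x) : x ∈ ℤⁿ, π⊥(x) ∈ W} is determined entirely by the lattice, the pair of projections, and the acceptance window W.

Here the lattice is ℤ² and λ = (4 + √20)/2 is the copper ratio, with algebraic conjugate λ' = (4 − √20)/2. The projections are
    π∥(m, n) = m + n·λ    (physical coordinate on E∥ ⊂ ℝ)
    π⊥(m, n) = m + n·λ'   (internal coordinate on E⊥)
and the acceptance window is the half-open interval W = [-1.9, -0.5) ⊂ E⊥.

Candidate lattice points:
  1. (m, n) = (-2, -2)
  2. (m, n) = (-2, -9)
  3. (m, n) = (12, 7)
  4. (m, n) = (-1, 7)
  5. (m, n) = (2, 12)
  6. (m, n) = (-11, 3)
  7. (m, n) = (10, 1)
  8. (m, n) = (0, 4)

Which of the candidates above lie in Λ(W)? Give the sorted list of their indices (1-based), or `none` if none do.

Compute λ' = (4−√20)/2 = -0.2361, so π⊥(m,n) = m -0.2361·n.
[1] lift (-2,-2): star map gives -1.5279; window check -1.9 ≤ -1.5279 < -0.5 is true → IN Λ
[2] lift (-2,-9): star map gives 0.1246; window check -1.9 ≤ 0.1246 < -0.5 is false → out
[3] lift (12,7): star map gives 10.3475; window check -1.9 ≤ 10.3475 < -0.5 is false → out
[4] lift (-1,7): star map gives -2.6525; window check -1.9 ≤ -2.6525 < -0.5 is false → out
[5] lift (2,12): star map gives -0.8328; window check -1.9 ≤ -0.8328 < -0.5 is true → IN Λ
[6] lift (-11,3): star map gives -11.7082; window check -1.9 ≤ -11.7082 < -0.5 is false → out
[7] lift (10,1): star map gives 9.7639; window check -1.9 ≤ 9.7639 < -0.5 is false → out
[8] lift (0,4): star map gives -0.9443; window check -1.9 ≤ -0.9443 < -0.5 is true → IN Λ

1, 5, 8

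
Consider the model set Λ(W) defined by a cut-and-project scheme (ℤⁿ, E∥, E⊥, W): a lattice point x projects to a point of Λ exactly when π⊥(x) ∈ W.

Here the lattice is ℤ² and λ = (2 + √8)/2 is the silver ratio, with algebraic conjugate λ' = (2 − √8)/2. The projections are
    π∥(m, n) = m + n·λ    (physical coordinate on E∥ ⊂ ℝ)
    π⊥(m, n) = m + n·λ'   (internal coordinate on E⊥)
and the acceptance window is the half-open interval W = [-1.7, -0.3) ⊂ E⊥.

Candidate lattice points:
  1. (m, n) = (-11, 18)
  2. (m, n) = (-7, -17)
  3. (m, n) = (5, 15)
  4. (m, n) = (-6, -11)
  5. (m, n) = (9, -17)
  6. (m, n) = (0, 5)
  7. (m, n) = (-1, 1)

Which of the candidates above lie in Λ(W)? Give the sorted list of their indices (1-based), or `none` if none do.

3, 4, 7

Numerically λ ≈ 2.4142 and λ' = −1/λ ≈ -0.4142.
#1 (-11,18): internal coord -11 + (18)·λ' = -18.4558; -18.4558 ∉ [-1.7, -0.3) → out
#2 (-7,-17): internal coord -7 + (-17)·λ' = +0.0416; +0.0416 ∉ [-1.7, -0.3) → out
#3 (5,15): internal coord 5 + (15)·λ' = -1.2132; -1.2132 ∈ [-1.7, -0.3) → IN Λ
#4 (-6,-11): internal coord -6 + (-11)·λ' = -1.4437; -1.4437 ∈ [-1.7, -0.3) → IN Λ
#5 (9,-17): internal coord 9 + (-17)·λ' = +16.0416; +16.0416 ∉ [-1.7, -0.3) → out
#6 (0,5): internal coord 0 + (5)·λ' = -2.0711; -2.0711 ∉ [-1.7, -0.3) → out
#7 (-1,1): internal coord -1 + (1)·λ' = -1.4142; -1.4142 ∈ [-1.7, -0.3) → IN Λ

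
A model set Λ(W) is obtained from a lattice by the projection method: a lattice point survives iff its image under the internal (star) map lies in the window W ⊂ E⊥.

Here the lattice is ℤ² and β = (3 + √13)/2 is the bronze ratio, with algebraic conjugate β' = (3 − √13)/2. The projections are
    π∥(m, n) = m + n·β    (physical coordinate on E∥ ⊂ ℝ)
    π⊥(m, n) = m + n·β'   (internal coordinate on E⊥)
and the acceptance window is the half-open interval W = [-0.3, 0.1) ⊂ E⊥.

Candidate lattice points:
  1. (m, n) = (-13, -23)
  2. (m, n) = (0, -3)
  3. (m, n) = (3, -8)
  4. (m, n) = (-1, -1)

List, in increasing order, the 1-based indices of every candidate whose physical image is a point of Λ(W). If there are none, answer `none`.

none

Numerically β ≈ 3.30278 and β' = −1/β ≈ -0.30278.
candidate 1: (m,n)=(-13,-23) → π∥ = -13-23·β ≈ -88.96384, π⊥ = -13-23·β' ≈ -6.03616 ∉ [-0.3, 0.1) ⇒ out
candidate 2: (m,n)=(0,-3) → π∥ = 0-3·β ≈ -9.90833, π⊥ = 0-3·β' ≈ 0.90833 ∉ [-0.3, 0.1) ⇒ out
candidate 3: (m,n)=(3,-8) → π∥ = 3-8·β ≈ -23.42221, π⊥ = 3-8·β' ≈ 5.42221 ∉ [-0.3, 0.1) ⇒ out
candidate 4: (m,n)=(-1,-1) → π∥ = -1-1·β ≈ -4.30278, π⊥ = -1-1·β' ≈ -0.69722 ∉ [-0.3, 0.1) ⇒ out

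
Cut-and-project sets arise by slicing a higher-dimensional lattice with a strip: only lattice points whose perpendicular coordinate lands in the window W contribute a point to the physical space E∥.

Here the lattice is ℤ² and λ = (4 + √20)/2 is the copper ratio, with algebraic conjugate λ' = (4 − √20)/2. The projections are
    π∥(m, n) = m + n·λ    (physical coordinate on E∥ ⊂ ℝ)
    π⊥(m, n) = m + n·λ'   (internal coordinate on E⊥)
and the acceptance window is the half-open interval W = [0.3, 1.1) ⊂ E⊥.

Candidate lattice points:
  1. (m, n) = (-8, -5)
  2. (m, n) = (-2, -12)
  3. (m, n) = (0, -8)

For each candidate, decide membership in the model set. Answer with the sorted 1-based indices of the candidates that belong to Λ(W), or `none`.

Numerically λ ≈ 4.2361 and λ' = −1/λ ≈ -0.2361.
#1 (-8,-5): internal coord -8 + (-5)·λ' = -6.8197; -6.8197 ∉ [0.3, 1.1) → out
#2 (-2,-12): internal coord -2 + (-12)·λ' = +0.8328; +0.8328 ∈ [0.3, 1.1) → IN Λ
#3 (0,-8): internal coord 0 + (-8)·λ' = +1.8885; +1.8885 ∉ [0.3, 1.1) → out

2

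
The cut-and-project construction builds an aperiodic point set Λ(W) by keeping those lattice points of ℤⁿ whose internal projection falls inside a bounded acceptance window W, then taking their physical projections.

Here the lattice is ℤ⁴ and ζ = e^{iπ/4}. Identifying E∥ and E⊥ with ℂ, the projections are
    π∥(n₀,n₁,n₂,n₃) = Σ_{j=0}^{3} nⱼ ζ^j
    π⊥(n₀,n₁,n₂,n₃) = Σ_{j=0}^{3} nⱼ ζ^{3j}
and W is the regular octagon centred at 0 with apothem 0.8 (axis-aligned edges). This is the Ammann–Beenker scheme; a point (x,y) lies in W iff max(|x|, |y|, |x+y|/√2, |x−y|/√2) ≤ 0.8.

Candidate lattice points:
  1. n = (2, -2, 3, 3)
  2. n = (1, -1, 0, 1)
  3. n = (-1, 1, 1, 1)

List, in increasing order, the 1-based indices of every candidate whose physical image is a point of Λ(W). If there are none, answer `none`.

none

π⊥(n) = n₀ + n₁ζ³ + n₂ζ⁶ + n₃ζ⁹ where ζ = e^{iπ/4}.
candidate 1: n = (2, -2, 3, 3) → π⊥ ≈ (+5.5355, -2.2929); max(|x|,|y|,|x±y|/√2) = 5.5355 > 0.8 ⇒ ∉ W
candidate 2: n = (1, -1, 0, 1) → π⊥ ≈ (+2.4142, +0.0000); max(|x|,|y|,|x±y|/√2) = 2.4142 > 0.8 ⇒ ∉ W
candidate 3: n = (-1, 1, 1, 1) → π⊥ ≈ (-1.0000, +0.4142); max(|x|,|y|,|x±y|/√2) = 1.0000 > 0.8 ⇒ ∉ W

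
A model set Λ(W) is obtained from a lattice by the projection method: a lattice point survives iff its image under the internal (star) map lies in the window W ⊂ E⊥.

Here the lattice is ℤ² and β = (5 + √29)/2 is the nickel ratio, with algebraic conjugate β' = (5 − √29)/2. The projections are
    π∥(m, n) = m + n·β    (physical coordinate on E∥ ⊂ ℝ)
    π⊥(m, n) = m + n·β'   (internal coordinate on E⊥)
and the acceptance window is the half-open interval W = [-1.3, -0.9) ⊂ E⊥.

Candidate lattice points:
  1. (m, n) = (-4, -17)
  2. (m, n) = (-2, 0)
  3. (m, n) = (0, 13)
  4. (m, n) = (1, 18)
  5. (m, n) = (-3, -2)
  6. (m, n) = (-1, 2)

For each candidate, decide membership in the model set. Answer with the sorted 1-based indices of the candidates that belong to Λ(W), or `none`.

none

Numerically β ≈ 5.19258 and β' = −1/β ≈ -0.19258.
[1] lift (-4,-17): star map gives -0.72610; window check -1.3 ≤ -0.72610 < -0.9 is false → out
[2] lift (-2,0): star map gives -2.00000; window check -1.3 ≤ -2.00000 < -0.9 is false → out
[3] lift (0,13): star map gives -2.50357; window check -1.3 ≤ -2.50357 < -0.9 is false → out
[4] lift (1,18): star map gives -2.46648; window check -1.3 ≤ -2.46648 < -0.9 is false → out
[5] lift (-3,-2): star map gives -2.61484; window check -1.3 ≤ -2.61484 < -0.9 is false → out
[6] lift (-1,2): star map gives -1.38516; window check -1.3 ≤ -1.38516 < -0.9 is false → out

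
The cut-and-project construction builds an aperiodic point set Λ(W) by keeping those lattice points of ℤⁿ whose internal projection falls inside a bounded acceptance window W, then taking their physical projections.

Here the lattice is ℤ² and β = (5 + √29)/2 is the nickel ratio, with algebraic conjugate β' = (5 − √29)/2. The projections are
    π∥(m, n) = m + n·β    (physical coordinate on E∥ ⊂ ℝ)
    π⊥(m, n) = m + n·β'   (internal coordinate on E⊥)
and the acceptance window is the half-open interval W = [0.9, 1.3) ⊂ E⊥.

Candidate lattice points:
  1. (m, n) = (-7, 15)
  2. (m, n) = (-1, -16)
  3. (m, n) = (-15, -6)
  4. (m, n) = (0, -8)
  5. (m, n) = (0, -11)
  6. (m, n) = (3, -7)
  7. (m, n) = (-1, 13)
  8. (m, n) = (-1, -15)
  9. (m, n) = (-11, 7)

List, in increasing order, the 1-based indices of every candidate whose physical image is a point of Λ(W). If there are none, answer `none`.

none

β' = (5−√29)/2 ≈ -0.192582.
candidate 1: (m,n)=(-7,15) → π∥ = -7+15·β ≈ 70.888736, π⊥ = -7+15·β' ≈ -9.888736 ∉ [0.9, 1.3) ⇒ out
candidate 2: (m,n)=(-1,-16) → π∥ = -1-16·β ≈ -84.081318, π⊥ = -1-16·β' ≈ 2.081318 ∉ [0.9, 1.3) ⇒ out
candidate 3: (m,n)=(-15,-6) → π∥ = -15-6·β ≈ -46.155494, π⊥ = -15-6·β' ≈ -13.844506 ∉ [0.9, 1.3) ⇒ out
candidate 4: (m,n)=(0,-8) → π∥ = 0-8·β ≈ -41.540659, π⊥ = 0-8·β' ≈ 1.540659 ∉ [0.9, 1.3) ⇒ out
candidate 5: (m,n)=(0,-11) → π∥ = 0-11·β ≈ -57.118406, π⊥ = 0-11·β' ≈ 2.118406 ∉ [0.9, 1.3) ⇒ out
candidate 6: (m,n)=(3,-7) → π∥ = 3-7·β ≈ -33.348077, π⊥ = 3-7·β' ≈ 4.348077 ∉ [0.9, 1.3) ⇒ out
candidate 7: (m,n)=(-1,13) → π∥ = -1+13·β ≈ 66.503571, π⊥ = -1+13·β' ≈ -3.503571 ∉ [0.9, 1.3) ⇒ out
candidate 8: (m,n)=(-1,-15) → π∥ = -1-15·β ≈ -78.888736, π⊥ = -1-15·β' ≈ 1.888736 ∉ [0.9, 1.3) ⇒ out
candidate 9: (m,n)=(-11,7) → π∥ = -11+7·β ≈ 25.348077, π⊥ = -11+7·β' ≈ -12.348077 ∉ [0.9, 1.3) ⇒ out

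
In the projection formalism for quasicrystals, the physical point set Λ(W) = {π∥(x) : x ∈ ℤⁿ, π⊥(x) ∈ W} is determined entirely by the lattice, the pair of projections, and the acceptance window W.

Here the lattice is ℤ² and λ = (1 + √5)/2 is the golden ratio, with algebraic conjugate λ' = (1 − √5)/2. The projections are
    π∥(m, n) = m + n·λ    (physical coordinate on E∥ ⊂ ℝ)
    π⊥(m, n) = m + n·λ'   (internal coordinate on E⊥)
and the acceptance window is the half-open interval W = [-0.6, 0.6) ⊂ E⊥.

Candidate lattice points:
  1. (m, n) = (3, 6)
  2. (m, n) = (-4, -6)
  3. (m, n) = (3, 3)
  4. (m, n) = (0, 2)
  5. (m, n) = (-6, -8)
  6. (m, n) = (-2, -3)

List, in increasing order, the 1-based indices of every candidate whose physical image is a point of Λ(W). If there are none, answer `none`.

λ' = (1−√5)/2 ≈ -0.61803.
candidate 1: (m,n)=(3,6) → π∥ = 3+6·λ ≈ 12.70820, π⊥ = 3+6·λ' ≈ -0.70820 ∉ [-0.6, 0.6) ⇒ out
candidate 2: (m,n)=(-4,-6) → π∥ = -4-6·λ ≈ -13.70820, π⊥ = -4-6·λ' ≈ -0.29180 ∈ [-0.6, 0.6) ⇒ IN Λ
candidate 3: (m,n)=(3,3) → π∥ = 3+3·λ ≈ 7.85410, π⊥ = 3+3·λ' ≈ 1.14590 ∉ [-0.6, 0.6) ⇒ out
candidate 4: (m,n)=(0,2) → π∥ = 0+2·λ ≈ 3.23607, π⊥ = 0+2·λ' ≈ -1.23607 ∉ [-0.6, 0.6) ⇒ out
candidate 5: (m,n)=(-6,-8) → π∥ = -6-8·λ ≈ -18.94427, π⊥ = -6-8·λ' ≈ -1.05573 ∉ [-0.6, 0.6) ⇒ out
candidate 6: (m,n)=(-2,-3) → π∥ = -2-3·λ ≈ -6.85410, π⊥ = -2-3·λ' ≈ -0.14590 ∈ [-0.6, 0.6) ⇒ IN Λ

2, 6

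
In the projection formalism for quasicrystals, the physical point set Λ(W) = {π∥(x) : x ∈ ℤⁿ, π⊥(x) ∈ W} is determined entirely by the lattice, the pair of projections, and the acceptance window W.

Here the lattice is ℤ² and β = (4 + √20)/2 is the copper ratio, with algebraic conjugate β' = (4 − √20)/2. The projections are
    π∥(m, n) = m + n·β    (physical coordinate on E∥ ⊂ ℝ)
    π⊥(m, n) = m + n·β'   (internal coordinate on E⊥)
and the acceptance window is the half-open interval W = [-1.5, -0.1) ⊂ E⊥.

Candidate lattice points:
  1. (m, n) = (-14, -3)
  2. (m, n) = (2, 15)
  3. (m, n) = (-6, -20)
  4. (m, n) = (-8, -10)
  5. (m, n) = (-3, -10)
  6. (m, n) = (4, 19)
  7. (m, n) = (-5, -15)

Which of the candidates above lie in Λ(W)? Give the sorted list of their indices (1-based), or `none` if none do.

3, 5, 6, 7

Numerically β ≈ 4.23607 and β' = −1/β ≈ -0.23607.
#1 (-14,-3): internal coord -14 + (-3)·β' = -13.29180; -13.29180 ∉ [-1.5, -0.1) → out
#2 (2,15): internal coord 2 + (15)·β' = -1.54102; -1.54102 ∉ [-1.5, -0.1) → out
#3 (-6,-20): internal coord -6 + (-20)·β' = -1.27864; -1.27864 ∈ [-1.5, -0.1) → IN Λ
#4 (-8,-10): internal coord -8 + (-10)·β' = -5.63932; -5.63932 ∉ [-1.5, -0.1) → out
#5 (-3,-10): internal coord -3 + (-10)·β' = -0.63932; -0.63932 ∈ [-1.5, -0.1) → IN Λ
#6 (4,19): internal coord 4 + (19)·β' = -0.48529; -0.48529 ∈ [-1.5, -0.1) → IN Λ
#7 (-5,-15): internal coord -5 + (-15)·β' = -1.45898; -1.45898 ∈ [-1.5, -0.1) → IN Λ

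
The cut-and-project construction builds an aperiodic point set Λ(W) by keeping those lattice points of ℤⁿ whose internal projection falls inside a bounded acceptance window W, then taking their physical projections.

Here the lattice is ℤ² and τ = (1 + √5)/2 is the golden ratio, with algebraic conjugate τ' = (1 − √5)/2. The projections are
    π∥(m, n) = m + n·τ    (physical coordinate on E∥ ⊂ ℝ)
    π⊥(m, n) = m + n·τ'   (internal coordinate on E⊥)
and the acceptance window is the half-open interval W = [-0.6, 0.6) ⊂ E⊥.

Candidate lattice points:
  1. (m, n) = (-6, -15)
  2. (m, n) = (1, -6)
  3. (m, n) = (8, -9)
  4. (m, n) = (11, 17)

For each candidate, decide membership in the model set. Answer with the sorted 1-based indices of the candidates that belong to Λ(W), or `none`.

Compute τ' = (1−√5)/2 = -0.618034, so π⊥(m,n) = m -0.618034·n.
[1] lift (-6,-15): star map gives 3.270510; window check -0.6 ≤ 3.270510 < 0.6 is false → out
[2] lift (1,-6): star map gives 4.708204; window check -0.6 ≤ 4.708204 < 0.6 is false → out
[3] lift (8,-9): star map gives 13.562306; window check -0.6 ≤ 13.562306 < 0.6 is false → out
[4] lift (11,17): star map gives 0.493422; window check -0.6 ≤ 0.493422 < 0.6 is true → IN Λ

4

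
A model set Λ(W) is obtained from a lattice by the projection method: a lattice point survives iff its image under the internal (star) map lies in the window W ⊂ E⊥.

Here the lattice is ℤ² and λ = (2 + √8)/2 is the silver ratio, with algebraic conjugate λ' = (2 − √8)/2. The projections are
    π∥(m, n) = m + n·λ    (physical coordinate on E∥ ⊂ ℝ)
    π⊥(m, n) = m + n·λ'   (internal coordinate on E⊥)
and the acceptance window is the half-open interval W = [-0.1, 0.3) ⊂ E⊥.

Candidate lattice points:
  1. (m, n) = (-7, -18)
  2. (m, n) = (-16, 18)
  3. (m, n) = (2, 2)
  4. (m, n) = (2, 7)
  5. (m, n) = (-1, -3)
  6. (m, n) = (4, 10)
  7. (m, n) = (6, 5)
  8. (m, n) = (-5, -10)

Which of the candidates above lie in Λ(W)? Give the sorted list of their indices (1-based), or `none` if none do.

Compute λ' = (2−√8)/2 = -0.414214, so π⊥(m,n) = m -0.414214·n.
candidate 1: (m,n)=(-7,-18) → π∥ = -7-18·λ ≈ -50.455844, π⊥ = -7-18·λ' ≈ 0.455844 ∉ [-0.1, 0.3) ⇒ out
candidate 2: (m,n)=(-16,18) → π∥ = -16+18·λ ≈ 27.455844, π⊥ = -16+18·λ' ≈ -23.455844 ∉ [-0.1, 0.3) ⇒ out
candidate 3: (m,n)=(2,2) → π∥ = 2+2·λ ≈ 6.828427, π⊥ = 2+2·λ' ≈ 1.171573 ∉ [-0.1, 0.3) ⇒ out
candidate 4: (m,n)=(2,7) → π∥ = 2+7·λ ≈ 18.899495, π⊥ = 2+7·λ' ≈ -0.899495 ∉ [-0.1, 0.3) ⇒ out
candidate 5: (m,n)=(-1,-3) → π∥ = -1-3·λ ≈ -8.242641, π⊥ = -1-3·λ' ≈ 0.242641 ∈ [-0.1, 0.3) ⇒ IN Λ
candidate 6: (m,n)=(4,10) → π∥ = 4+10·λ ≈ 28.142136, π⊥ = 4+10·λ' ≈ -0.142136 ∉ [-0.1, 0.3) ⇒ out
candidate 7: (m,n)=(6,5) → π∥ = 6+5·λ ≈ 18.071068, π⊥ = 6+5·λ' ≈ 3.928932 ∉ [-0.1, 0.3) ⇒ out
candidate 8: (m,n)=(-5,-10) → π∥ = -5-10·λ ≈ -29.142136, π⊥ = -5-10·λ' ≈ -0.857864 ∉ [-0.1, 0.3) ⇒ out

5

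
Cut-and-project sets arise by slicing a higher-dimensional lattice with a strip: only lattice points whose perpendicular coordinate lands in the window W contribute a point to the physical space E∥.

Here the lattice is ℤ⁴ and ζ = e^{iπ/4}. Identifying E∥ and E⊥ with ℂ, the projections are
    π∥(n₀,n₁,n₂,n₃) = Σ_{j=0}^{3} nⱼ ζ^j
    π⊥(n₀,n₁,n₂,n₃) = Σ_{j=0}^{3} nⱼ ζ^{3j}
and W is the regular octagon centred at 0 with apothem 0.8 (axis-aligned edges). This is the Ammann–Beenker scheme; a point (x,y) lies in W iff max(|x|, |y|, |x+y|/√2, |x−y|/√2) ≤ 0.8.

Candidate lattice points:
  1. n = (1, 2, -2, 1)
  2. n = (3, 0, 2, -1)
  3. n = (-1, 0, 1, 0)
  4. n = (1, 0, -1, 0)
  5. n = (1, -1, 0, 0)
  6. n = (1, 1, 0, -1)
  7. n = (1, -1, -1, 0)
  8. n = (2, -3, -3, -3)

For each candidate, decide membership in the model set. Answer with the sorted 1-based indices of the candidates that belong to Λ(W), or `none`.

6

π⊥(n) = n₀ + n₁ζ³ + n₂ζ⁶ + n₃ζ⁹ where ζ = e^{iπ/4}.
candidate 1: n = (1, 2, -2, 1) → π⊥ ≈ (+0.292893, +4.121320); max(|x|,|y|,|x±y|/√2) = 4.121320 > 0.8 ⇒ ∉ W
candidate 2: n = (3, 0, 2, -1) → π⊥ ≈ (+2.292893, -2.707107); max(|x|,|y|,|x±y|/√2) = 3.535534 > 0.8 ⇒ ∉ W
candidate 3: n = (-1, 0, 1, 0) → π⊥ ≈ (-1.000000, -1.000000); max(|x|,|y|,|x±y|/√2) = 1.414214 > 0.8 ⇒ ∉ W
candidate 4: n = (1, 0, -1, 0) → π⊥ ≈ (+1.000000, +1.000000); max(|x|,|y|,|x±y|/√2) = 1.414214 > 0.8 ⇒ ∉ W
candidate 5: n = (1, -1, 0, 0) → π⊥ ≈ (+1.707107, -0.707107); max(|x|,|y|,|x±y|/√2) = 1.707107 > 0.8 ⇒ ∉ W
candidate 6: n = (1, 1, 0, -1) → π⊥ ≈ (-0.414214, +0.000000); max(|x|,|y|,|x±y|/√2) = 0.414214 ≤ 0.8 ⇒ ∈ W
candidate 7: n = (1, -1, -1, 0) → π⊥ ≈ (+1.707107, +0.292893); max(|x|,|y|,|x±y|/√2) = 1.707107 > 0.8 ⇒ ∉ W
candidate 8: n = (2, -3, -3, -3) → π⊥ ≈ (+2.000000, -1.242641); max(|x|,|y|,|x±y|/√2) = 2.292893 > 0.8 ⇒ ∉ W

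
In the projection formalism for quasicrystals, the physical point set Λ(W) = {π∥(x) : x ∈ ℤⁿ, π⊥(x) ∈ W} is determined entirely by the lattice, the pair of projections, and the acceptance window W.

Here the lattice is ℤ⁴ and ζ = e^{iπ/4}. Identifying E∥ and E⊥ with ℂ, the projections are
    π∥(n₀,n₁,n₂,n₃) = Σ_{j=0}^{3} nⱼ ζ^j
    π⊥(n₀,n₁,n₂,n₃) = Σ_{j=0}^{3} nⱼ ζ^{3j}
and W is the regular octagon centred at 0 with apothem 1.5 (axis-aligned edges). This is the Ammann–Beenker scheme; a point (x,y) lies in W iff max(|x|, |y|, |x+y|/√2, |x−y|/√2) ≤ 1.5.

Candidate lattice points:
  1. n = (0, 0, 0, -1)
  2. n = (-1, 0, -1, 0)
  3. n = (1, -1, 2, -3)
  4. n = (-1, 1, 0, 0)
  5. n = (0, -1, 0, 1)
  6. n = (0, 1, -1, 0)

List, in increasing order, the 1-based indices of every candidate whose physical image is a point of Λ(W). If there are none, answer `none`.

1, 2, 5

π⊥(n) = n₀ + n₁ζ³ + n₂ζ⁶ + n₃ζ⁹ where ζ = e^{iπ/4}.
#1 (0, 0, 0, -1): internal (-0.707107, -0.707107); octagon support 1.000000 vs apothem 1.5 → ∈ W
#2 (-1, 0, -1, 0): internal (-1.000000, 1.000000); octagon support 1.414214 vs apothem 1.5 → ∈ W
#3 (1, -1, 2, -3): internal (-0.414214, -4.828427); octagon support 4.828427 vs apothem 1.5 → ∉ W
#4 (-1, 1, 0, 0): internal (-1.707107, 0.707107); octagon support 1.707107 vs apothem 1.5 → ∉ W
#5 (0, -1, 0, 1): internal (1.414214, 0.000000); octagon support 1.414214 vs apothem 1.5 → ∈ W
#6 (0, 1, -1, 0): internal (-0.707107, 1.707107); octagon support 1.707107 vs apothem 1.5 → ∉ W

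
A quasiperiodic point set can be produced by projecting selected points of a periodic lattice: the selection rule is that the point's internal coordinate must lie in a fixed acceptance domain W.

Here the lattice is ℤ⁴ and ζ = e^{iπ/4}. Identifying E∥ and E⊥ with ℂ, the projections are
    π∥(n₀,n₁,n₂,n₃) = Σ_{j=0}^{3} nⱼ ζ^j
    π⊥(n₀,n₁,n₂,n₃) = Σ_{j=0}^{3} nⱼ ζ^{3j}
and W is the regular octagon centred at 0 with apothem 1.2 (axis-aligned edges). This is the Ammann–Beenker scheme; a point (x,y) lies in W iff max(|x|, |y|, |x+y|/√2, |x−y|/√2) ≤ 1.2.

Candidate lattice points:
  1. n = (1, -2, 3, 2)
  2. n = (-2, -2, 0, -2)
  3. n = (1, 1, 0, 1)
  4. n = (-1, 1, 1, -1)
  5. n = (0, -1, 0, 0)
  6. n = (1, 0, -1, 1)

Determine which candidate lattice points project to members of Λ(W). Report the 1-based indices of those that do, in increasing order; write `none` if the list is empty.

5

Internal map: ζ^{3j} for j=0..3 gives (1,0), (−√2/2,√2/2), (0,−1), (√2/2,√2/2).
candidate 1: n = (1, -2, 3, 2) → π⊥ ≈ (+3.82843, -3.00000); max(|x|,|y|,|x±y|/√2) = 4.82843 > 1.2 ⇒ ∉ W
candidate 2: n = (-2, -2, 0, -2) → π⊥ ≈ (-2.00000, -2.82843); max(|x|,|y|,|x±y|/√2) = 3.41421 > 1.2 ⇒ ∉ W
candidate 3: n = (1, 1, 0, 1) → π⊥ ≈ (+1.00000, +1.41421); max(|x|,|y|,|x±y|/√2) = 1.70711 > 1.2 ⇒ ∉ W
candidate 4: n = (-1, 1, 1, -1) → π⊥ ≈ (-2.41421, -1.00000); max(|x|,|y|,|x±y|/√2) = 2.41421 > 1.2 ⇒ ∉ W
candidate 5: n = (0, -1, 0, 0) → π⊥ ≈ (+0.70711, -0.70711); max(|x|,|y|,|x±y|/√2) = 1.00000 ≤ 1.2 ⇒ ∈ W
candidate 6: n = (1, 0, -1, 1) → π⊥ ≈ (+1.70711, +1.70711); max(|x|,|y|,|x±y|/√2) = 2.41421 > 1.2 ⇒ ∉ W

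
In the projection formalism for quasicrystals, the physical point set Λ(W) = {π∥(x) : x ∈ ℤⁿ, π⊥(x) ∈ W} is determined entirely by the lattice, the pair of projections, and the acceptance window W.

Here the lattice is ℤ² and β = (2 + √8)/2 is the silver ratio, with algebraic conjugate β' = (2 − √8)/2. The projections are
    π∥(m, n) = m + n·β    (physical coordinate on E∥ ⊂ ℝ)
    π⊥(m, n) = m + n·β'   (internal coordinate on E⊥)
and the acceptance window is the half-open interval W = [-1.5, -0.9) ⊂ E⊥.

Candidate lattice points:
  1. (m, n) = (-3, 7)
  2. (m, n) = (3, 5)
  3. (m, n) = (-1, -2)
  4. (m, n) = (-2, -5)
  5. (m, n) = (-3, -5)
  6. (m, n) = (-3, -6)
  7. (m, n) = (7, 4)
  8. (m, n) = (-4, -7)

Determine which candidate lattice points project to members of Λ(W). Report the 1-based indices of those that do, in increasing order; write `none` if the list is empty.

5, 8

β' = (2−√8)/2 ≈ -0.4142.
[1] lift (-3,7): star map gives -5.8995; window check -1.5 ≤ -5.8995 < -0.9 is false → out
[2] lift (3,5): star map gives 0.9289; window check -1.5 ≤ 0.9289 < -0.9 is false → out
[3] lift (-1,-2): star map gives -0.1716; window check -1.5 ≤ -0.1716 < -0.9 is false → out
[4] lift (-2,-5): star map gives 0.0711; window check -1.5 ≤ 0.0711 < -0.9 is false → out
[5] lift (-3,-5): star map gives -0.9289; window check -1.5 ≤ -0.9289 < -0.9 is true → IN Λ
[6] lift (-3,-6): star map gives -0.5147; window check -1.5 ≤ -0.5147 < -0.9 is false → out
[7] lift (7,4): star map gives 5.3431; window check -1.5 ≤ 5.3431 < -0.9 is false → out
[8] lift (-4,-7): star map gives -1.1005; window check -1.5 ≤ -1.1005 < -0.9 is true → IN Λ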